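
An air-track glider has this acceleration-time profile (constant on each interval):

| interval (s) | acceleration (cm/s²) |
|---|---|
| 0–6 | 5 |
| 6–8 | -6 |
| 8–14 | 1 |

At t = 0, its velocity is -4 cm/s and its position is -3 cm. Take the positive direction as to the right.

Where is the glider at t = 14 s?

On each constant-a segment, Δv = aΔt and Δx = v₀Δt + ½aΔt²; chain segment to segment.
0–6 s: v starts -4 cm/s; Δx = -4·6 + ½·5·6² = 66 cm; v ends 26 cm/s.
6–8 s: v starts 26 cm/s; Δx = 26·2 + ½·-6·2² = 40 cm; v ends 14 cm/s.
8–14 s: v starts 14 cm/s; Δx = 14·6 + ½·1·6² = 102 cm; v ends 20 cm/s.
x(14) = -3 + Σ Δx = 205 cm.

205 cm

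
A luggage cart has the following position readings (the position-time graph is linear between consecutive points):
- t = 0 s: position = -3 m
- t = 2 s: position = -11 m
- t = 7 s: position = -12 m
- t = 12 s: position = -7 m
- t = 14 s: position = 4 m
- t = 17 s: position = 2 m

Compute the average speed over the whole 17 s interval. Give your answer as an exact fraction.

Average speed = (total path length)/(elapsed time); on a piecewise-linear x-t graph the path length is Σ|Δx|.
0–2 s: |Δx| = |-11 − -3| = 8 m
2–7 s: |Δx| = |-12 − -11| = 1 m
7–12 s: |Δx| = |-7 − -12| = 5 m
12–14 s: |Δx| = |4 − -7| = 11 m
14–17 s: |Δx| = |2 − 4| = 2 m
Total path = 27 m; average speed = 27/17 = 27/17 m/s.

27/17 m/s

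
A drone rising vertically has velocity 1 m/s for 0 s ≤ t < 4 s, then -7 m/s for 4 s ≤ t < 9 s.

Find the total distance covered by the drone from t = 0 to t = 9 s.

Total distance travelled is ∫|v| dt — sum the magnitudes of each area piece.
0–4 s: |1| × 4 = 4 m
4–9 s: |-7| × 5 = 35 m
Total distance = 39 m

39 m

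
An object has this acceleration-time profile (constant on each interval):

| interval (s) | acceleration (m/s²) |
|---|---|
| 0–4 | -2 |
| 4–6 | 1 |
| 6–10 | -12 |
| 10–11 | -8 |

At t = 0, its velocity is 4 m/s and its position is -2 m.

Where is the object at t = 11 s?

-166 m

On each constant-a segment, Δv = aΔt and Δx = v₀Δt + ½aΔt²; chain segment to segment.
0–4 s: v starts 4 m/s; Δx = 4·4 + ½·-2·4² = 0 m; v ends -4 m/s.
4–6 s: v starts -4 m/s; Δx = -4·2 + ½·1·2² = -6 m; v ends -2 m/s.
6–10 s: v starts -2 m/s; Δx = -2·4 + ½·-12·4² = -104 m; v ends -50 m/s.
10–11 s: v starts -50 m/s; Δx = -50·1 + ½·-8·1² = -54 m; v ends -58 m/s.
x(11) = -2 + Σ Δx = -166 m.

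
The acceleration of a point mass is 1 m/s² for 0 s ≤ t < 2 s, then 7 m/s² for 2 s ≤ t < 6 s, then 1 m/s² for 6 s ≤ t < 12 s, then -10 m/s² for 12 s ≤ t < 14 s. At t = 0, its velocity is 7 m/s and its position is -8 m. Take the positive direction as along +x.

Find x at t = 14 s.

On each constant-a segment, Δv = aΔt and Δx = v₀Δt + ½aΔt²; chain segment to segment.
0–2 s: v starts 7 m/s; Δx = 7·2 + ½·1·2² = 16 m; v ends 9 m/s.
2–6 s: v starts 9 m/s; Δx = 9·4 + ½·7·4² = 92 m; v ends 37 m/s.
6–12 s: v starts 37 m/s; Δx = 37·6 + ½·1·6² = 240 m; v ends 43 m/s.
12–14 s: v starts 43 m/s; Δx = 43·2 + ½·-10·2² = 66 m; v ends 23 m/s.
x(14) = -8 + Σ Δx = 406 m.

406 m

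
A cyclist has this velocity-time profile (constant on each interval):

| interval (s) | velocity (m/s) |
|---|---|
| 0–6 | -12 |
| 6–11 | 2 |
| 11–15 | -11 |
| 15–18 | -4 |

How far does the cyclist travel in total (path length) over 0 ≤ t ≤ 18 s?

138 m

Distance (not displacement) is the total path length: add the absolute areas under v-t.
0–6 s: |-12| × 6 = 72 m
6–11 s: |2| × 5 = 10 m
11–15 s: |-11| × 4 = 44 m
15–18 s: |-4| × 3 = 12 m
Total distance = 138 m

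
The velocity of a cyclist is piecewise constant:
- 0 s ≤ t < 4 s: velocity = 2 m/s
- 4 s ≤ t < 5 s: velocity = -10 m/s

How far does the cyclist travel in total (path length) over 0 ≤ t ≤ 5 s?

Distance (not displacement) is the total path length: add the absolute areas under v-t.
0–4 s: |2| × 4 = 8 m
4–5 s: |-10| × 1 = 10 m
Total distance = 18 m

18 m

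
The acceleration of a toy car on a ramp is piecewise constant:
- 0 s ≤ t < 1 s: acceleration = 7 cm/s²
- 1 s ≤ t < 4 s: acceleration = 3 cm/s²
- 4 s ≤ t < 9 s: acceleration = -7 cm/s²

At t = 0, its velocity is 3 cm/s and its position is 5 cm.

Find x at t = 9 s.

62.5 cm

On each constant-a segment, Δv = aΔt and Δx = v₀Δt + ½aΔt²; chain segment to segment.
0–1 s: v starts 3 cm/s; Δx = 3·1 + ½·7·1² = 6.5 cm; v ends 10 cm/s.
1–4 s: v starts 10 cm/s; Δx = 10·3 + ½·3·3² = 43.5 cm; v ends 19 cm/s.
4–9 s: v starts 19 cm/s; Δx = 19·5 + ½·-7·5² = 7.5 cm; v ends -16 cm/s.
x(9) = 5 + Σ Δx = 62.5 cm.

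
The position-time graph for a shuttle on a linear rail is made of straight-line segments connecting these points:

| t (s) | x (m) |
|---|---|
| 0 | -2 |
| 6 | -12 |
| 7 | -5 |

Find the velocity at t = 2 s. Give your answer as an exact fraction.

Velocity is the slope of the x-t graph on 0–6 s: (-12 − -2)/(6 − 0) = -5/3 m/s.

-5/3 m/s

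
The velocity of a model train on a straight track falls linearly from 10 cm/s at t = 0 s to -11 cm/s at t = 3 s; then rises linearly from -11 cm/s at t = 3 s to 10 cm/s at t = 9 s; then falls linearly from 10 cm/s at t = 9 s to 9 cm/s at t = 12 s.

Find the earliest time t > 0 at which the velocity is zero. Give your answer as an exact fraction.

t = 10/7 s

v changes sign on 0–3 s (from 10 to -11); the graph is linear there, so v = 0 at t = 0 + (-10)·(3 − 0)/(-11 − 10) = 10/7 s.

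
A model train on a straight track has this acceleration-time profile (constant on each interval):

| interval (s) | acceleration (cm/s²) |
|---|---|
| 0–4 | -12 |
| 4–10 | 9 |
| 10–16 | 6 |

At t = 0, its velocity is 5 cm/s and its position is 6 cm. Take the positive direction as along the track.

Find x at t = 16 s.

On each constant-a segment, Δv = aΔt and Δx = v₀Δt + ½aΔt²; chain segment to segment.
0–4 s: v starts 5 cm/s; Δx = 5·4 + ½·-12·4² = -76 cm; v ends -43 cm/s.
4–10 s: v starts -43 cm/s; Δx = -43·6 + ½·9·6² = -96 cm; v ends 11 cm/s.
10–16 s: v starts 11 cm/s; Δx = 11·6 + ½·6·6² = 174 cm; v ends 47 cm/s.
x(16) = 6 + Σ Δx = 8 cm.

8 cm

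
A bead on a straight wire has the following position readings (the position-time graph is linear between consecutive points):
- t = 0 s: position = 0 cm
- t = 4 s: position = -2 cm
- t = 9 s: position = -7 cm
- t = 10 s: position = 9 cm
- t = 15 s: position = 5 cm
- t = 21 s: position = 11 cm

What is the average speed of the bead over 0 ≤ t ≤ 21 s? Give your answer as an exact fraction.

Average speed = (total path length)/(elapsed time); on a piecewise-linear x-t graph the path length is Σ|Δx|.
0–4 s: |Δx| = |-2 − 0| = 2 cm
4–9 s: |Δx| = |-7 − -2| = 5 cm
9–10 s: |Δx| = |9 − -7| = 16 cm
10–15 s: |Δx| = |5 − 9| = 4 cm
15–21 s: |Δx| = |11 − 5| = 6 cm
Total path = 33 cm; average speed = 33/21 = 11/7 cm/s.

11/7 cm/s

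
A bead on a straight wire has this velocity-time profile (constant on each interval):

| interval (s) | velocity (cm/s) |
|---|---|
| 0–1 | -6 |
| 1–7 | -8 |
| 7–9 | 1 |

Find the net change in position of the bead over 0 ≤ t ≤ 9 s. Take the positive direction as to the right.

Net displacement equals the area under the velocity-time graph (areas below the axis count negative).
0–1 s: -6 × 1 = -6 cm
1–7 s: -8 × 6 = -48 cm
7–9 s: 1 × 2 = 2 cm
Net displacement = -52 cm

-52 cm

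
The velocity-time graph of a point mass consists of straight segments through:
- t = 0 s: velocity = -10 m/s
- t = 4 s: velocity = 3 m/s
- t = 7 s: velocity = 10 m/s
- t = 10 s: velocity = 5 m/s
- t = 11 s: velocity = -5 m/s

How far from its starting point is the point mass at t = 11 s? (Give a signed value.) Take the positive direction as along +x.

Displacement is the signed area under the v-t curve.
0–4 s: ½(-10 + 3)(4) = -14 m
4–7 s: ½(3 + 10)(3) = 19.5 m
7–10 s: ½(10 + 5)(3) = 22.5 m
10–11 s: ½(5 + -5)(1) = 0 m
Net displacement = 28 m

28 m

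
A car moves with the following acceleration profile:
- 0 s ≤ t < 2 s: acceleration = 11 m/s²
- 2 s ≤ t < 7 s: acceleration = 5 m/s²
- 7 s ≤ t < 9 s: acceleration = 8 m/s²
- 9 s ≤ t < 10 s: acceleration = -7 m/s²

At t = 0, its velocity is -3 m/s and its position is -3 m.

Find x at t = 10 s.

331 m

On each constant-a segment, Δv = aΔt and Δx = v₀Δt + ½aΔt²; chain segment to segment.
0–2 s: v starts -3 m/s; Δx = -3·2 + ½·11·2² = 16 m; v ends 19 m/s.
2–7 s: v starts 19 m/s; Δx = 19·5 + ½·5·5² = 157.5 m; v ends 44 m/s.
7–9 s: v starts 44 m/s; Δx = 44·2 + ½·8·2² = 104 m; v ends 60 m/s.
9–10 s: v starts 60 m/s; Δx = 60·1 + ½·-7·1² = 56.5 m; v ends 53 m/s.
x(10) = -3 + Σ Δx = 331 m.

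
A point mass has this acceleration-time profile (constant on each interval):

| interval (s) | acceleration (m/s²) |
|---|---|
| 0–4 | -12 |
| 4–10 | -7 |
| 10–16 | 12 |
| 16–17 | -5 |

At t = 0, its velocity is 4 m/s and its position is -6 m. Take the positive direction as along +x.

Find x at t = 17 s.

-792.5 m

On each constant-a segment, Δv = aΔt and Δx = v₀Δt + ½aΔt²; chain segment to segment.
0–4 s: v starts 4 m/s; Δx = 4·4 + ½·-12·4² = -80 m; v ends -44 m/s.
4–10 s: v starts -44 m/s; Δx = -44·6 + ½·-7·6² = -390 m; v ends -86 m/s.
10–16 s: v starts -86 m/s; Δx = -86·6 + ½·12·6² = -300 m; v ends -14 m/s.
16–17 s: v starts -14 m/s; Δx = -14·1 + ½·-5·1² = -16.5 m; v ends -19 m/s.
x(17) = -6 + Σ Δx = -792.5 m.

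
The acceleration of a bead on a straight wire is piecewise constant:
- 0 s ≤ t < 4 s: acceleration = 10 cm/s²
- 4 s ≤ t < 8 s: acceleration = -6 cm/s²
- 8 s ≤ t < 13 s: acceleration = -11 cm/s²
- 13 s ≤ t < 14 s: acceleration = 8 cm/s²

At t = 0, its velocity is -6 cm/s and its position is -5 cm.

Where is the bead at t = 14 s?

On each constant-a segment, Δv = aΔt and Δx = v₀Δt + ½aΔt²; chain segment to segment.
0–4 s: v starts -6 cm/s; Δx = -6·4 + ½·10·4² = 56 cm; v ends 34 cm/s.
4–8 s: v starts 34 cm/s; Δx = 34·4 + ½·-6·4² = 88 cm; v ends 10 cm/s.
8–13 s: v starts 10 cm/s; Δx = 10·5 + ½·-11·5² = -87.5 cm; v ends -45 cm/s.
13–14 s: v starts -45 cm/s; Δx = -45·1 + ½·8·1² = -41 cm; v ends -37 cm/s.
x(14) = -5 + Σ Δx = 10.5 cm.

10.5 cm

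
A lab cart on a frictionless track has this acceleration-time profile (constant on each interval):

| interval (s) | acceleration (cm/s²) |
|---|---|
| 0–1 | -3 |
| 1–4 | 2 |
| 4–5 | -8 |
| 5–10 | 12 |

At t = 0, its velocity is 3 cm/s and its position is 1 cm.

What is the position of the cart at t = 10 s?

On each constant-a segment, Δv = aΔt and Δx = v₀Δt + ½aΔt²; chain segment to segment.
0–1 s: v starts 3 cm/s; Δx = 3·1 + ½·-3·1² = 1.5 cm; v ends 0 cm/s.
1–4 s: v starts 0 cm/s; Δx = 0·3 + ½·2·3² = 9 cm; v ends 6 cm/s.
4–5 s: v starts 6 cm/s; Δx = 6·1 + ½·-8·1² = 2 cm; v ends -2 cm/s.
5–10 s: v starts -2 cm/s; Δx = -2·5 + ½·12·5² = 140 cm; v ends 58 cm/s.
x(10) = 1 + Σ Δx = 153.5 cm.

153.5 cm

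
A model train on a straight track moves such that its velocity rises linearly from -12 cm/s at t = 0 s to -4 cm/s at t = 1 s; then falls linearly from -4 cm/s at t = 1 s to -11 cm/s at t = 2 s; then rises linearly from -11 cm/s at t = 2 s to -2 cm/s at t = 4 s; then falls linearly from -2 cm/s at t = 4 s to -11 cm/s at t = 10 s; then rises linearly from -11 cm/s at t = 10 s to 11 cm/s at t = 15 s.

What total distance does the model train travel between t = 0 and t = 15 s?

95 cm

Distance (not displacement) is the total path length: add the absolute areas under v-t.
0–1 s: |½(-12 + -4)(1)| = 8 cm
1–2 s: |½(-4 + -11)(1)| = 7.5 cm
2–4 s: |½(-11 + -2)(2)| = 13 cm
4–10 s: |½(-2 + -11)(6)| = 39 cm
10–15 s: v = 0 at t = 12.5 s; triangle areas 13.75 + 13.75 = 27.5 cm
Total distance = 95 cm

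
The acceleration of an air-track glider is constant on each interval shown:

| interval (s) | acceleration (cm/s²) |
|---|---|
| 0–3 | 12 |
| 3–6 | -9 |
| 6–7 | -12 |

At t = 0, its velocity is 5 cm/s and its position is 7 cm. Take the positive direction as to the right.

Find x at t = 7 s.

On each constant-a segment, Δv = aΔt and Δx = v₀Δt + ½aΔt²; chain segment to segment.
0–3 s: v starts 5 cm/s; Δx = 5·3 + ½·12·3² = 69 cm; v ends 41 cm/s.
3–6 s: v starts 41 cm/s; Δx = 41·3 + ½·-9·3² = 82.5 cm; v ends 14 cm/s.
6–7 s: v starts 14 cm/s; Δx = 14·1 + ½·-12·1² = 8 cm; v ends 2 cm/s.
x(7) = 7 + Σ Δx = 166.5 cm.

166.5 cm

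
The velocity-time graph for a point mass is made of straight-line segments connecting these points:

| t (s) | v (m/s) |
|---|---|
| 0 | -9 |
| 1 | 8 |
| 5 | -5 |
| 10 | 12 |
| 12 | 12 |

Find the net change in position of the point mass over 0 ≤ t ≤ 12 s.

47 m

Net displacement equals the area under the velocity-time graph (areas below the axis count negative).
0–1 s: ½(-9 + 8)(1) = -0.5 m
1–5 s: ½(8 + -5)(4) = 6 m
5–10 s: ½(-5 + 12)(5) = 17.5 m
10–12 s: 12 × 2 = 24 m
Net displacement = 47 m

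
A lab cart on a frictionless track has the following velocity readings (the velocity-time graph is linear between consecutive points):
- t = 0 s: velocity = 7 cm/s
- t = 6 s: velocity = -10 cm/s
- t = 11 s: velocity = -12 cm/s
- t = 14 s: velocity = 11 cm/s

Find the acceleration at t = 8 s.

Acceleration is the slope of the v-t graph on 6–11 s: (-12 − -10)/(11 − 6) = -0.4 cm/s².

-0.4 cm/s²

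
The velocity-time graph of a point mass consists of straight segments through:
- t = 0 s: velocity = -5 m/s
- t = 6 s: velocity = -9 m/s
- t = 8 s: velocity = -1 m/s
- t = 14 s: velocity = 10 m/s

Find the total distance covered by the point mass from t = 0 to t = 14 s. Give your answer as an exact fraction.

875/11 m

Distance (not displacement) is the total path length: add the absolute areas under v-t.
0–6 s: |½(-5 + -9)(6)| = 42 m
6–8 s: |½(-9 + -1)(2)| = 10 m
8–14 s: v = 0 at t = 94/11 s; triangle areas 3/11 + 300/11 = 303/11 m
Total distance = 875/11 m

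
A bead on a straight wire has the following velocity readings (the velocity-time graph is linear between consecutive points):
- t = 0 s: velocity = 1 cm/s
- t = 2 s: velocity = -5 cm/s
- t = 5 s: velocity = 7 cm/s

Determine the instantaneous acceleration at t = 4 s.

Acceleration is the slope of the v-t graph on 2–5 s: (7 − -5)/(5 − 2) = 4 cm/s².

4 cm/s²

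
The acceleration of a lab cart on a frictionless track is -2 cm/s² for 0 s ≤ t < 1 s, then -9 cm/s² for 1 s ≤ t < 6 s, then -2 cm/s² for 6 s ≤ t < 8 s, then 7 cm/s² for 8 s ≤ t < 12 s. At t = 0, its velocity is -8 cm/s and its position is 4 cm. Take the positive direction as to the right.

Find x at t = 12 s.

-461.5 cm

On each constant-a segment, Δv = aΔt and Δx = v₀Δt + ½aΔt²; chain segment to segment.
0–1 s: v starts -8 cm/s; Δx = -8·1 + ½·-2·1² = -9 cm; v ends -10 cm/s.
1–6 s: v starts -10 cm/s; Δx = -10·5 + ½·-9·5² = -162.5 cm; v ends -55 cm/s.
6–8 s: v starts -55 cm/s; Δx = -55·2 + ½·-2·2² = -114 cm; v ends -59 cm/s.
8–12 s: v starts -59 cm/s; Δx = -59·4 + ½·7·4² = -180 cm; v ends -31 cm/s.
x(12) = 4 + Σ Δx = -461.5 cm.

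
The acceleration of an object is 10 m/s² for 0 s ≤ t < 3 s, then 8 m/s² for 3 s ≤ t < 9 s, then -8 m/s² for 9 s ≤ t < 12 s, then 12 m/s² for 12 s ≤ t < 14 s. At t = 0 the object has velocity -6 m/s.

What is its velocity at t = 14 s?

Δv equals the area under the a-t graph; then v = v₀ + Δv.
0–3 s: 10 × 3 = 30 m/s
3–9 s: 8 × 6 = 48 m/s
9–12 s: -8 × 3 = -24 m/s
12–14 s: 12 × 2 = 24 m/s
Δv = 78 m/s, so v(14) = -6 + (78) = 72 m/s.

72 m/s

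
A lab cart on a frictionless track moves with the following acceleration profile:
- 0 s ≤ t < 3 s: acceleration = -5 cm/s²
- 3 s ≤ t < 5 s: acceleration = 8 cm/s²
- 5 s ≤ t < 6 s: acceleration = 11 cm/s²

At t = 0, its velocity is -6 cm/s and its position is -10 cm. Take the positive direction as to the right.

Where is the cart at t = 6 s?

-76 cm

On each constant-a segment, Δv = aΔt and Δx = v₀Δt + ½aΔt²; chain segment to segment.
0–3 s: v starts -6 cm/s; Δx = -6·3 + ½·-5·3² = -40.5 cm; v ends -21 cm/s.
3–5 s: v starts -21 cm/s; Δx = -21·2 + ½·8·2² = -26 cm; v ends -5 cm/s.
5–6 s: v starts -5 cm/s; Δx = -5·1 + ½·11·1² = 0.5 cm; v ends 6 cm/s.
x(6) = -10 + Σ Δx = -76 cm.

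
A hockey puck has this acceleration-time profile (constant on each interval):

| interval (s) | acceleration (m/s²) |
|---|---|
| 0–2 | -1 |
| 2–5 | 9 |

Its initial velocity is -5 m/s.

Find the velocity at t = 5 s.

Δv equals the area under the a-t graph; then v = v₀ + Δv.
0–2 s: -1 × 2 = -2 m/s
2–5 s: 9 × 3 = 27 m/s
Δv = 25 m/s, so v(5) = -5 + (25) = 20 m/s.

20 m/s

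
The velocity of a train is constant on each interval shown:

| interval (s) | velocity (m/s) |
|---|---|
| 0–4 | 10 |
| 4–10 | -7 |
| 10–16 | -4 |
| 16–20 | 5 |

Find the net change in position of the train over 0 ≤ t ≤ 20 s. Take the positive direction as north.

-6 m

Net displacement equals the area under the velocity-time graph (areas below the axis count negative).
0–4 s: 10 × 4 = 40 m
4–10 s: -7 × 6 = -42 m
10–16 s: -4 × 6 = -24 m
16–20 s: 5 × 4 = 20 m
Net displacement = -6 m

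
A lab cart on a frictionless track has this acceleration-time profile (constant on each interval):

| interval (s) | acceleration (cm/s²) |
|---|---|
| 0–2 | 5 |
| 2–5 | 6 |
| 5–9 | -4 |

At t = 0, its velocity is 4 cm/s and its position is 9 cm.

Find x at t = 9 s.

On each constant-a segment, Δv = aΔt and Δx = v₀Δt + ½aΔt²; chain segment to segment.
0–2 s: v starts 4 cm/s; Δx = 4·2 + ½·5·2² = 18 cm; v ends 14 cm/s.
2–5 s: v starts 14 cm/s; Δx = 14·3 + ½·6·3² = 69 cm; v ends 32 cm/s.
5–9 s: v starts 32 cm/s; Δx = 32·4 + ½·-4·4² = 96 cm; v ends 16 cm/s.
x(9) = 9 + Σ Δx = 192 cm.

192 cm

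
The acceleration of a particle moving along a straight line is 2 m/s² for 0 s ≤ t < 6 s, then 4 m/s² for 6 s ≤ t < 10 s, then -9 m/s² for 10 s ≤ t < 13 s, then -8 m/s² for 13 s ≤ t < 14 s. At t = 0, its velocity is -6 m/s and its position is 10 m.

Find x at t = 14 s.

82.5 m

On each constant-a segment, Δv = aΔt and Δx = v₀Δt + ½aΔt²; chain segment to segment.
0–6 s: v starts -6 m/s; Δx = -6·6 + ½·2·6² = 0 m; v ends 6 m/s.
6–10 s: v starts 6 m/s; Δx = 6·4 + ½·4·4² = 56 m; v ends 22 m/s.
10–13 s: v starts 22 m/s; Δx = 22·3 + ½·-9·3² = 25.5 m; v ends -5 m/s.
13–14 s: v starts -5 m/s; Δx = -5·1 + ½·-8·1² = -9 m; v ends -13 m/s.
x(14) = 10 + Σ Δx = 82.5 m.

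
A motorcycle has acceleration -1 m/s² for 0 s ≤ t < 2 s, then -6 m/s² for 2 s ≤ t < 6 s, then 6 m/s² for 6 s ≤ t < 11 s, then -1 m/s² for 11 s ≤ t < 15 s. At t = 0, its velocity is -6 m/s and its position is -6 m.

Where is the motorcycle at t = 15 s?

-201 m

On each constant-a segment, Δv = aΔt and Δx = v₀Δt + ½aΔt²; chain segment to segment.
0–2 s: v starts -6 m/s; Δx = -6·2 + ½·-1·2² = -14 m; v ends -8 m/s.
2–6 s: v starts -8 m/s; Δx = -8·4 + ½·-6·4² = -80 m; v ends -32 m/s.
6–11 s: v starts -32 m/s; Δx = -32·5 + ½·6·5² = -85 m; v ends -2 m/s.
11–15 s: v starts -2 m/s; Δx = -2·4 + ½·-1·4² = -16 m; v ends -6 m/s.
x(15) = -6 + Σ Δx = -201 m.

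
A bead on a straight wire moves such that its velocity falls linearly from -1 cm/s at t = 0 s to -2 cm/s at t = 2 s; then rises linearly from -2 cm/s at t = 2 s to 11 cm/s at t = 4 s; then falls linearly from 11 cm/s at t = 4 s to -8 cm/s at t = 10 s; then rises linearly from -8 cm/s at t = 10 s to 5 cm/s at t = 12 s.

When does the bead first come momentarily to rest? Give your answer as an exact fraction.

v changes sign on 2–4 s (from -2 to 11); the graph is linear there, so v = 0 at t = 2 + (2)·(4 − 2)/(11 − -2) = 30/13 s.

t = 30/13 s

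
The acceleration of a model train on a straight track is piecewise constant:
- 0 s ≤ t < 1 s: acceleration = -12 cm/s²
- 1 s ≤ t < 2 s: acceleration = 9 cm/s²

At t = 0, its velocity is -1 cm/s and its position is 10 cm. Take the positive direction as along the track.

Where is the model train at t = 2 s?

-5.5 cm

On each constant-a segment, Δv = aΔt and Δx = v₀Δt + ½aΔt²; chain segment to segment.
0–1 s: v starts -1 cm/s; Δx = -1·1 + ½·-12·1² = -7 cm; v ends -13 cm/s.
1–2 s: v starts -13 cm/s; Δx = -13·1 + ½·9·1² = -8.5 cm; v ends -4 cm/s.
x(2) = 10 + Σ Δx = -5.5 cm.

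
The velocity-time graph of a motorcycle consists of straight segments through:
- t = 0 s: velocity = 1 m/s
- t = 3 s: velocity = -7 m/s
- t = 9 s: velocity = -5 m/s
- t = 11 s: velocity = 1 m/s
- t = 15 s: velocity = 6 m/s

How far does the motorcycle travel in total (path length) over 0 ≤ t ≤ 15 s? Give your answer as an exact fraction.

Total distance travelled is ∫|v| dt — sum the magnitudes of each area piece.
0–3 s: v = 0 at t = 0.375 s; triangle areas 0.1875 + 9.1875 = 9.375 m
3–9 s: |½(-7 + -5)(6)| = 36 m
9–11 s: v = 0 at t = 32/3 s; triangle areas 25/6 + 1/6 = 13/3 m
11–15 s: |½(1 + 6)(4)| = 14 m
Total distance = 1529/24 m

1529/24 m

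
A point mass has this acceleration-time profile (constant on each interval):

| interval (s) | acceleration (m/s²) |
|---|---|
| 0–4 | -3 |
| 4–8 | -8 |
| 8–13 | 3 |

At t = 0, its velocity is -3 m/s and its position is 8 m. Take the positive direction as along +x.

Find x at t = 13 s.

On each constant-a segment, Δv = aΔt and Δx = v₀Δt + ½aΔt²; chain segment to segment.
0–4 s: v starts -3 m/s; Δx = -3·4 + ½·-3·4² = -36 m; v ends -15 m/s.
4–8 s: v starts -15 m/s; Δx = -15·4 + ½·-8·4² = -124 m; v ends -47 m/s.
8–13 s: v starts -47 m/s; Δx = -47·5 + ½·3·5² = -197.5 m; v ends -32 m/s.
x(13) = 8 + Σ Δx = -349.5 m.

-349.5 m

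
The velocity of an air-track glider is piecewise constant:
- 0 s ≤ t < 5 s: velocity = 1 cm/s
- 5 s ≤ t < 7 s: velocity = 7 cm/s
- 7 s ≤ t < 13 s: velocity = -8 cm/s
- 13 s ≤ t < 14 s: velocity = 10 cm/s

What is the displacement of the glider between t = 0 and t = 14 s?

Displacement is the signed area under the v-t curve.
0–5 s: 1 × 5 = 5 cm
5–7 s: 7 × 2 = 14 cm
7–13 s: -8 × 6 = -48 cm
13–14 s: 10 × 1 = 10 cm
Net displacement = -19 cm

-19 cm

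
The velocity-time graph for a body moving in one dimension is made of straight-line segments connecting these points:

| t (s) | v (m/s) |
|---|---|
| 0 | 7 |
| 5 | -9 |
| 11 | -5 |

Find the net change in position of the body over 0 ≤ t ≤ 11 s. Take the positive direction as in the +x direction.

Net displacement equals the area under the velocity-time graph (areas below the axis count negative).
0–5 s: ½(7 + -9)(5) = -5 m
5–11 s: ½(-9 + -5)(6) = -42 m
Net displacement = -47 m

-47 m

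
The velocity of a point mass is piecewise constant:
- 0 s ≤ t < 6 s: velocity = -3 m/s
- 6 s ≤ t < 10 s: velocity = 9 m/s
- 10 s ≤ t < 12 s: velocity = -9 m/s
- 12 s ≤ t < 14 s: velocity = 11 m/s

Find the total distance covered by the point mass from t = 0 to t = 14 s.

94 m

Total distance travelled is ∫|v| dt — sum the magnitudes of each area piece.
0–6 s: |-3| × 6 = 18 m
6–10 s: |9| × 4 = 36 m
10–12 s: |-9| × 2 = 18 m
12–14 s: |11| × 2 = 22 m
Total distance = 94 m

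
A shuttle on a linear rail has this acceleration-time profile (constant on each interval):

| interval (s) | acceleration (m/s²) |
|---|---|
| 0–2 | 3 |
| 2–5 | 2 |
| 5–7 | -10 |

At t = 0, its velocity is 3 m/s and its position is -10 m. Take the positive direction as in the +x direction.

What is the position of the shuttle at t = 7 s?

48 m

On each constant-a segment, Δv = aΔt and Δx = v₀Δt + ½aΔt²; chain segment to segment.
0–2 s: v starts 3 m/s; Δx = 3·2 + ½·3·2² = 12 m; v ends 9 m/s.
2–5 s: v starts 9 m/s; Δx = 9·3 + ½·2·3² = 36 m; v ends 15 m/s.
5–7 s: v starts 15 m/s; Δx = 15·2 + ½·-10·2² = 10 m; v ends -5 m/s.
x(7) = -10 + Σ Δx = 48 m.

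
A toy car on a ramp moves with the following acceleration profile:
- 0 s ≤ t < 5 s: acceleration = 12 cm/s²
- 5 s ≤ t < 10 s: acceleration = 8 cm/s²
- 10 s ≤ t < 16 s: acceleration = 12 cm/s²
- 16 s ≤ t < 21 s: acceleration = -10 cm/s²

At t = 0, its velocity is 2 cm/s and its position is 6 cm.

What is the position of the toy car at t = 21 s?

On each constant-a segment, Δv = aΔt and Δx = v₀Δt + ½aΔt²; chain segment to segment.
0–5 s: v starts 2 cm/s; Δx = 2·5 + ½·12·5² = 160 cm; v ends 62 cm/s.
5–10 s: v starts 62 cm/s; Δx = 62·5 + ½·8·5² = 410 cm; v ends 102 cm/s.
10–16 s: v starts 102 cm/s; Δx = 102·6 + ½·12·6² = 828 cm; v ends 174 cm/s.
16–21 s: v starts 174 cm/s; Δx = 174·5 + ½·-10·5² = 745 cm; v ends 124 cm/s.
x(21) = 6 + Σ Δx = 2149 cm.

2149 cm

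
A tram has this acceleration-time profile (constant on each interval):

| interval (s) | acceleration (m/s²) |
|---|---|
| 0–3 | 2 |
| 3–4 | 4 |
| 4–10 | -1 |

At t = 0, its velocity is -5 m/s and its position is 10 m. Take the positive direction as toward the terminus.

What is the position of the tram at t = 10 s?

19 m

On each constant-a segment, Δv = aΔt and Δx = v₀Δt + ½aΔt²; chain segment to segment.
0–3 s: v starts -5 m/s; Δx = -5·3 + ½·2·3² = -6 m; v ends 1 m/s.
3–4 s: v starts 1 m/s; Δx = 1·1 + ½·4·1² = 3 m; v ends 5 m/s.
4–10 s: v starts 5 m/s; Δx = 5·6 + ½·-1·6² = 12 m; v ends -1 m/s.
x(10) = 10 + Σ Δx = 19 m.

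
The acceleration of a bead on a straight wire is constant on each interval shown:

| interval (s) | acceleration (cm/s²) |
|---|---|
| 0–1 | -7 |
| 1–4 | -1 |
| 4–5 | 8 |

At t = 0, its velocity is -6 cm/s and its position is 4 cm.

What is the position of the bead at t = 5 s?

On each constant-a segment, Δv = aΔt and Δx = v₀Δt + ½aΔt²; chain segment to segment.
0–1 s: v starts -6 cm/s; Δx = -6·1 + ½·-7·1² = -9.5 cm; v ends -13 cm/s.
1–4 s: v starts -13 cm/s; Δx = -13·3 + ½·-1·3² = -43.5 cm; v ends -16 cm/s.
4–5 s: v starts -16 cm/s; Δx = -16·1 + ½·8·1² = -12 cm; v ends -8 cm/s.
x(5) = 4 + Σ Δx = -61 cm.

-61 cm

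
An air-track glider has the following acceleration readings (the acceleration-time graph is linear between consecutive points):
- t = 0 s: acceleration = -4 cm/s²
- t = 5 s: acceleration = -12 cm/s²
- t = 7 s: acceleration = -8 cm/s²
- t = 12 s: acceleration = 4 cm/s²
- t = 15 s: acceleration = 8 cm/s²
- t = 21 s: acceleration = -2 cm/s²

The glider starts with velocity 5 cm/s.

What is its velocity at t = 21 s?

-29 cm/s

Δv equals the area under the a-t graph; then v = v₀ + Δv.
0–5 s: ½(-4 + -12)(5) = -40 cm/s
5–7 s: ½(-12 + -8)(2) = -20 cm/s
7–12 s: ½(-8 + 4)(5) = -10 cm/s
12–15 s: ½(4 + 8)(3) = 18 cm/s
15–21 s: ½(8 + -2)(6) = 18 cm/s
Δv = -34 cm/s, so v(21) = 5 + (-34) = -29 cm/s.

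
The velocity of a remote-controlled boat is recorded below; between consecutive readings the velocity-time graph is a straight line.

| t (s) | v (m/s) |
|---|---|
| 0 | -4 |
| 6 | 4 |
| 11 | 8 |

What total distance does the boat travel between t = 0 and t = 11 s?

42 m

Distance (not displacement) is the total path length: add the absolute areas under v-t.
0–6 s: v = 0 at t = 3 s; triangle areas 6 + 6 = 12 m
6–11 s: |½(4 + 8)(5)| = 30 m
Total distance = 42 m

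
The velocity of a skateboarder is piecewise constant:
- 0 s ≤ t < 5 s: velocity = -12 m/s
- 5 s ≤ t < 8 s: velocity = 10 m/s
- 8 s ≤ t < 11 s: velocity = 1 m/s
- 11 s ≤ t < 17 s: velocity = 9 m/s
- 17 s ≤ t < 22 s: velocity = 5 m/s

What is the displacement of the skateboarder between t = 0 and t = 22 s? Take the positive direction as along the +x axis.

Displacement is the signed area under the v-t curve.
0–5 s: -12 × 5 = -60 m
5–8 s: 10 × 3 = 30 m
8–11 s: 1 × 3 = 3 m
11–17 s: 9 × 6 = 54 m
17–22 s: 5 × 5 = 25 m
Net displacement = 52 m

52 m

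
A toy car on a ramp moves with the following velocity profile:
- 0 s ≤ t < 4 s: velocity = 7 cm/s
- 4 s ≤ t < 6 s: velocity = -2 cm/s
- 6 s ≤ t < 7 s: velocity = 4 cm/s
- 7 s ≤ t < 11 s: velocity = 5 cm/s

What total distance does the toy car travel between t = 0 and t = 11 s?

56 cm

Total distance travelled is ∫|v| dt — sum the magnitudes of each area piece.
0–4 s: |7| × 4 = 28 cm
4–6 s: |-2| × 2 = 4 cm
6–7 s: |4| × 1 = 4 cm
7–11 s: |5| × 4 = 20 cm
Total distance = 56 cm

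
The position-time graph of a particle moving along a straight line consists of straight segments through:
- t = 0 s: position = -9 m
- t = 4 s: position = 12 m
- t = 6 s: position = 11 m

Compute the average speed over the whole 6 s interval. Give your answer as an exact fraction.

Average speed = (total path length)/(elapsed time); on a piecewise-linear x-t graph the path length is Σ|Δx|.
0–4 s: |Δx| = |12 − -9| = 21 m
4–6 s: |Δx| = |11 − 12| = 1 m
Total path = 22 m; average speed = 22/6 = 11/3 m/s.

11/3 m/s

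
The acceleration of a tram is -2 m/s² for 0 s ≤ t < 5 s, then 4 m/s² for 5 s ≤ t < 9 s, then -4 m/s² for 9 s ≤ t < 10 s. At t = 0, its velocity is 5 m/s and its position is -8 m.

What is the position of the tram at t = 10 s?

13 m

On each constant-a segment, Δv = aΔt and Δx = v₀Δt + ½aΔt²; chain segment to segment.
0–5 s: v starts 5 m/s; Δx = 5·5 + ½·-2·5² = 0 m; v ends -5 m/s.
5–9 s: v starts -5 m/s; Δx = -5·4 + ½·4·4² = 12 m; v ends 11 m/s.
9–10 s: v starts 11 m/s; Δx = 11·1 + ½·-4·1² = 9 m; v ends 7 m/s.
x(10) = -8 + Σ Δx = 13 m.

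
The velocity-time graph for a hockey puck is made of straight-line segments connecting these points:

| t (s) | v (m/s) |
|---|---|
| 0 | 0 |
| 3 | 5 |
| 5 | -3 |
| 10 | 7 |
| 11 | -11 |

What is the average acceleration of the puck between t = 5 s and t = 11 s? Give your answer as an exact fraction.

-4/3 m/s²

Average acceleration = Δv/Δt = (-11 − -3)/(11 − 5) = -4/3 m/s².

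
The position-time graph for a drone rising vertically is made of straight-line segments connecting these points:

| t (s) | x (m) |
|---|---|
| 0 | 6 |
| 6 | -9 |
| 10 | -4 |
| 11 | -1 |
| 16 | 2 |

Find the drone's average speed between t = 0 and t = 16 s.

1.625 m/s

Average speed = (total path length)/(elapsed time); on a piecewise-linear x-t graph the path length is Σ|Δx|.
0–6 s: |Δx| = |-9 − 6| = 15 m
6–10 s: |Δx| = |-4 − -9| = 5 m
10–11 s: |Δx| = |-1 − -4| = 3 m
11–16 s: |Δx| = |2 − -1| = 3 m
Total path = 26 m; average speed = 26/16 = 1.625 m/s.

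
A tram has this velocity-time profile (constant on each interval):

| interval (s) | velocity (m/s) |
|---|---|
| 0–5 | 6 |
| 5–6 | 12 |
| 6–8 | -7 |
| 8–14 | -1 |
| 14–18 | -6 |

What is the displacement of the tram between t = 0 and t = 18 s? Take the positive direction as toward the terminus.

-2 m

Net displacement equals the area under the velocity-time graph (areas below the axis count negative).
0–5 s: 6 × 5 = 30 m
5–6 s: 12 × 1 = 12 m
6–8 s: -7 × 2 = -14 m
8–14 s: -1 × 6 = -6 m
14–18 s: -6 × 4 = -24 m
Net displacement = -2 m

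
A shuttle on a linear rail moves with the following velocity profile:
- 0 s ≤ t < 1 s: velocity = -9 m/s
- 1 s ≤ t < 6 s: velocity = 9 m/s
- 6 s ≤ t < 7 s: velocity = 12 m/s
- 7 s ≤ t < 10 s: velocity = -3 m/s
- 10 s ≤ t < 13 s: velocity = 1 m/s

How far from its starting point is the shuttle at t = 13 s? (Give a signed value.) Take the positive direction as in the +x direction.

Displacement is the signed area under the v-t curve.
0–1 s: -9 × 1 = -9 m
1–6 s: 9 × 5 = 45 m
6–7 s: 12 × 1 = 12 m
7–10 s: -3 × 3 = -9 m
10–13 s: 1 × 3 = 3 m
Net displacement = 42 m

42 m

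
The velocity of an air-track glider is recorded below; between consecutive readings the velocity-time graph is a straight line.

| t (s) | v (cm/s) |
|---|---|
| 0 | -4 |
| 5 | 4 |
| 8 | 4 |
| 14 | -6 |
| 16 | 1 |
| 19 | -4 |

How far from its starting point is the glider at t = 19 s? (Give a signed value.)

-3.5 cm

Net displacement equals the area under the velocity-time graph (areas below the axis count negative).
0–5 s: ½(-4 + 4)(5) = 0 cm
5–8 s: 4 × 3 = 12 cm
8–14 s: ½(4 + -6)(6) = -6 cm
14–16 s: ½(-6 + 1)(2) = -5 cm
16–19 s: ½(1 + -4)(3) = -4.5 cm
Net displacement = -3.5 cm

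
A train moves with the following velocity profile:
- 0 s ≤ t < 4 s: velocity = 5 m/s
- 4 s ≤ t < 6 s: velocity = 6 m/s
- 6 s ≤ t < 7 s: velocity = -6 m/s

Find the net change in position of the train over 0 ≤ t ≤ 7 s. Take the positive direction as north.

26 m

Net displacement equals the area under the velocity-time graph (areas below the axis count negative).
0–4 s: 5 × 4 = 20 m
4–6 s: 6 × 2 = 12 m
6–7 s: -6 × 1 = -6 m
Net displacement = 26 m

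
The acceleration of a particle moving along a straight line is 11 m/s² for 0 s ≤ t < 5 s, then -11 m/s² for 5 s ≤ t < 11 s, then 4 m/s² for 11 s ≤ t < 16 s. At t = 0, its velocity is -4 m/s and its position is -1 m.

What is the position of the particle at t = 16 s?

On each constant-a segment, Δv = aΔt and Δx = v₀Δt + ½aΔt²; chain segment to segment.
0–5 s: v starts -4 m/s; Δx = -4·5 + ½·11·5² = 117.5 m; v ends 51 m/s.
5–11 s: v starts 51 m/s; Δx = 51·6 + ½·-11·6² = 108 m; v ends -15 m/s.
11–16 s: v starts -15 m/s; Δx = -15·5 + ½·4·5² = -25 m; v ends 5 m/s.
x(16) = -1 + Σ Δx = 199.5 m.

199.5 m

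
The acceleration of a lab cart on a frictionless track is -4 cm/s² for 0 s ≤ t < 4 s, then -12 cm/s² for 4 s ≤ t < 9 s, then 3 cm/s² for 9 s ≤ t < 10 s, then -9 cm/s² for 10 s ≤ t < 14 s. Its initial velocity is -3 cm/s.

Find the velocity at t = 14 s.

-112 cm/s

Δv equals the area under the a-t graph; then v = v₀ + Δv.
0–4 s: -4 × 4 = -16 cm/s
4–9 s: -12 × 5 = -60 cm/s
9–10 s: 3 × 1 = 3 cm/s
10–14 s: -9 × 4 = -36 cm/s
Δv = -109 cm/s, so v(14) = -3 + (-109) = -112 cm/s.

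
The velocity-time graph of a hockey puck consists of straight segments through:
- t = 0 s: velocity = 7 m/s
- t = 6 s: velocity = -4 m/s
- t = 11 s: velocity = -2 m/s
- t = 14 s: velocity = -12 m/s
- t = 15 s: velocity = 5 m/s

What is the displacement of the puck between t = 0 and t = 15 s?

Displacement is the signed area under the v-t curve.
0–6 s: ½(7 + -4)(6) = 9 m
6–11 s: ½(-4 + -2)(5) = -15 m
11–14 s: ½(-2 + -12)(3) = -21 m
14–15 s: ½(-12 + 5)(1) = -3.5 m
Net displacement = -30.5 m

-30.5 m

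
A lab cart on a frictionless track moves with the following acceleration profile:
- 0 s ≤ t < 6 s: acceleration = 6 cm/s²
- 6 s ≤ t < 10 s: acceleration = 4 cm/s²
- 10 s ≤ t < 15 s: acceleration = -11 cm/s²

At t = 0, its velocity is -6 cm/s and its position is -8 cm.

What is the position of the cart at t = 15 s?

308.5 cm

On each constant-a segment, Δv = aΔt and Δx = v₀Δt + ½aΔt²; chain segment to segment.
0–6 s: v starts -6 cm/s; Δx = -6·6 + ½·6·6² = 72 cm; v ends 30 cm/s.
6–10 s: v starts 30 cm/s; Δx = 30·4 + ½·4·4² = 152 cm; v ends 46 cm/s.
10–15 s: v starts 46 cm/s; Δx = 46·5 + ½·-11·5² = 92.5 cm; v ends -9 cm/s.
x(15) = -8 + Σ Δx = 308.5 cm.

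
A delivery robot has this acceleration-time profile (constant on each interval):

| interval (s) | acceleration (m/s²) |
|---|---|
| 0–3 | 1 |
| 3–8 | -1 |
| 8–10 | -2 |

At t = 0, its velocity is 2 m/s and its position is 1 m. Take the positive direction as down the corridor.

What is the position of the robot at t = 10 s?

20 m

On each constant-a segment, Δv = aΔt and Δx = v₀Δt + ½aΔt²; chain segment to segment.
0–3 s: v starts 2 m/s; Δx = 2·3 + ½·1·3² = 10.5 m; v ends 5 m/s.
3–8 s: v starts 5 m/s; Δx = 5·5 + ½·-1·5² = 12.5 m; v ends 0 m/s.
8–10 s: v starts 0 m/s; Δx = 0·2 + ½·-2·2² = -4 m; v ends -4 m/s.
x(10) = 1 + Σ Δx = 20 m.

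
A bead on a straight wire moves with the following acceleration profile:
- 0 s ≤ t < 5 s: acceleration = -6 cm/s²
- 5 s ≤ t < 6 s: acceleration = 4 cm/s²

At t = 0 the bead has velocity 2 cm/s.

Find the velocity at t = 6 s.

-24 cm/s

Δv equals the area under the a-t graph; then v = v₀ + Δv.
0–5 s: -6 × 5 = -30 cm/s
5–6 s: 4 × 1 = 4 cm/s
Δv = -26 cm/s, so v(6) = 2 + (-26) = -24 cm/s.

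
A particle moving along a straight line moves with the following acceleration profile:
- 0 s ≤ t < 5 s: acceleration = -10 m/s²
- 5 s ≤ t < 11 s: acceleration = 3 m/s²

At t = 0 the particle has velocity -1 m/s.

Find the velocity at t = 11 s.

Δv equals the area under the a-t graph; then v = v₀ + Δv.
0–5 s: -10 × 5 = -50 m/s
5–11 s: 3 × 6 = 18 m/s
Δv = -32 m/s, so v(11) = -1 + (-32) = -33 m/s.

-33 m/s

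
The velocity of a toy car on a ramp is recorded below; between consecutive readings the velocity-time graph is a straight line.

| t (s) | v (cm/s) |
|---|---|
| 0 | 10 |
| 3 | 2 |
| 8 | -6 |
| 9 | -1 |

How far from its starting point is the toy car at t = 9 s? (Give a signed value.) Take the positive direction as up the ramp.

Net displacement equals the area under the velocity-time graph (areas below the axis count negative).
0–3 s: ½(10 + 2)(3) = 18 cm
3–8 s: ½(2 + -6)(5) = -10 cm
8–9 s: ½(-6 + -1)(1) = -3.5 cm
Net displacement = 4.5 cm

4.5 cm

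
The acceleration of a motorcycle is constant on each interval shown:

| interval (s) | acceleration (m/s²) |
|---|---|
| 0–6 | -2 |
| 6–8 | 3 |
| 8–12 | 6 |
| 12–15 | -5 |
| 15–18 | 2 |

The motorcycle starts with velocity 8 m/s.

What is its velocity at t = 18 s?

Δv equals the area under the a-t graph; then v = v₀ + Δv.
0–6 s: -2 × 6 = -12 m/s
6–8 s: 3 × 2 = 6 m/s
8–12 s: 6 × 4 = 24 m/s
12–15 s: -5 × 3 = -15 m/s
15–18 s: 2 × 3 = 6 m/s
Δv = 9 m/s, so v(18) = 8 + (9) = 17 m/s.

17 m/s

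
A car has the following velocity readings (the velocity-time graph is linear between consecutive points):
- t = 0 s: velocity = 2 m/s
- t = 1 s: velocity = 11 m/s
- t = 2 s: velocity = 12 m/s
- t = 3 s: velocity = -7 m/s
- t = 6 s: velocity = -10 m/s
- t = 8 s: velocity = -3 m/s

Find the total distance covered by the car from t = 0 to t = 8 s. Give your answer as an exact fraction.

1170/19 m

Distance (not displacement) is the total path length: add the absolute areas under v-t.
0–1 s: |½(2 + 11)(1)| = 6.5 m
1–2 s: |½(11 + 12)(1)| = 11.5 m
2–3 s: v = 0 at t = 50/19 s; triangle areas 72/19 + 49/38 = 193/38 m
3–6 s: |½(-7 + -10)(3)| = 25.5 m
6–8 s: |½(-10 + -3)(2)| = 13 m
Total distance = 1170/19 m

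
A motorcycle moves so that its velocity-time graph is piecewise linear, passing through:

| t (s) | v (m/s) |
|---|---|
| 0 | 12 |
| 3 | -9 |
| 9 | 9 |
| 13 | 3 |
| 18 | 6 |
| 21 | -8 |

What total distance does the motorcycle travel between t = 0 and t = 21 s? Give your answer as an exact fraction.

702/7 m

Total distance travelled is ∫|v| dt — sum the magnitudes of each area piece.
0–3 s: v = 0 at t = 12/7 s; triangle areas 72/7 + 81/14 = 225/14 m
3–9 s: v = 0 at t = 6 s; triangle areas 13.5 + 13.5 = 27 m
9–13 s: |½(9 + 3)(4)| = 24 m
13–18 s: |½(3 + 6)(5)| = 22.5 m
18–21 s: v = 0 at t = 135/7 s; triangle areas 27/7 + 48/7 = 75/7 m
Total distance = 702/7 m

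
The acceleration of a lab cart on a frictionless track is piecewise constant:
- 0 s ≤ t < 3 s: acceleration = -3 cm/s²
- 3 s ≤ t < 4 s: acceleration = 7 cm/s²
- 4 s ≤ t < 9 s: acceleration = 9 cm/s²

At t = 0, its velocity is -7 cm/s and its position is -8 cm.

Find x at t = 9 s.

12.5 cm

On each constant-a segment, Δv = aΔt and Δx = v₀Δt + ½aΔt²; chain segment to segment.
0–3 s: v starts -7 cm/s; Δx = -7·3 + ½·-3·3² = -34.5 cm; v ends -16 cm/s.
3–4 s: v starts -16 cm/s; Δx = -16·1 + ½·7·1² = -12.5 cm; v ends -9 cm/s.
4–9 s: v starts -9 cm/s; Δx = -9·5 + ½·9·5² = 67.5 cm; v ends 36 cm/s.
x(9) = -8 + Σ Δx = 12.5 cm.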